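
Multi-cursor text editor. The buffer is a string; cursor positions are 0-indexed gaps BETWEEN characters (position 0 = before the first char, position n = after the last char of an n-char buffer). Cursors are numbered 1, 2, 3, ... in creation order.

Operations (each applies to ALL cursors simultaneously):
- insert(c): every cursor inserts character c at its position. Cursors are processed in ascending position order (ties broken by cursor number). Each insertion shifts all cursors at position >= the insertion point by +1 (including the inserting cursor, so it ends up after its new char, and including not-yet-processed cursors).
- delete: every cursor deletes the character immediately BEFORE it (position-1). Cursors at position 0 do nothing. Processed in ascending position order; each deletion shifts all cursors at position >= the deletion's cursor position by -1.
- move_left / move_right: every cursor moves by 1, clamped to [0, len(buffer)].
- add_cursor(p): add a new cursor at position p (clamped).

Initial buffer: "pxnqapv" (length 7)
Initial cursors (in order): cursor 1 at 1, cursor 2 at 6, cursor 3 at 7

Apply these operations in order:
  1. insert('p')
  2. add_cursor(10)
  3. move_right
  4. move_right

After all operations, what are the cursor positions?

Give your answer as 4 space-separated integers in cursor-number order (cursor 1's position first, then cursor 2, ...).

Answer: 4 10 10 10

Derivation:
After op 1 (insert('p')): buffer="ppxnqappvp" (len 10), cursors c1@2 c2@8 c3@10, authorship .1.....2.3
After op 2 (add_cursor(10)): buffer="ppxnqappvp" (len 10), cursors c1@2 c2@8 c3@10 c4@10, authorship .1.....2.3
After op 3 (move_right): buffer="ppxnqappvp" (len 10), cursors c1@3 c2@9 c3@10 c4@10, authorship .1.....2.3
After op 4 (move_right): buffer="ppxnqappvp" (len 10), cursors c1@4 c2@10 c3@10 c4@10, authorship .1.....2.3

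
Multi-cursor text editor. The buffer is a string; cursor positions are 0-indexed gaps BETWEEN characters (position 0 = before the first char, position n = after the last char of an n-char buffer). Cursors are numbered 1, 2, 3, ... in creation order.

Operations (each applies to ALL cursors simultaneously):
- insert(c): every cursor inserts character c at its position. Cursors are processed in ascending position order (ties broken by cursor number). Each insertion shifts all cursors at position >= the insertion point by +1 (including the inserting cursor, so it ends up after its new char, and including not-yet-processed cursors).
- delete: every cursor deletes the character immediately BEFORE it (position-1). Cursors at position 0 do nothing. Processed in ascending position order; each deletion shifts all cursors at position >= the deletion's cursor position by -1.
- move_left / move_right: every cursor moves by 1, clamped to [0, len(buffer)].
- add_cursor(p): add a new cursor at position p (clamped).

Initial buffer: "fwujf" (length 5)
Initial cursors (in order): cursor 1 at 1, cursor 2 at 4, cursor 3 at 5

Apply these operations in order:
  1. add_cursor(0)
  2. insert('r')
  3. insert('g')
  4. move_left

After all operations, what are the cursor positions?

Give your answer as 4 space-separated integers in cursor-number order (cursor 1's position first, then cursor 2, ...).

After op 1 (add_cursor(0)): buffer="fwujf" (len 5), cursors c4@0 c1@1 c2@4 c3@5, authorship .....
After op 2 (insert('r')): buffer="rfrwujrfr" (len 9), cursors c4@1 c1@3 c2@7 c3@9, authorship 4.1...2.3
After op 3 (insert('g')): buffer="rgfrgwujrgfrg" (len 13), cursors c4@2 c1@5 c2@10 c3@13, authorship 44.11...22.33
After op 4 (move_left): buffer="rgfrgwujrgfrg" (len 13), cursors c4@1 c1@4 c2@9 c3@12, authorship 44.11...22.33

Answer: 4 9 12 1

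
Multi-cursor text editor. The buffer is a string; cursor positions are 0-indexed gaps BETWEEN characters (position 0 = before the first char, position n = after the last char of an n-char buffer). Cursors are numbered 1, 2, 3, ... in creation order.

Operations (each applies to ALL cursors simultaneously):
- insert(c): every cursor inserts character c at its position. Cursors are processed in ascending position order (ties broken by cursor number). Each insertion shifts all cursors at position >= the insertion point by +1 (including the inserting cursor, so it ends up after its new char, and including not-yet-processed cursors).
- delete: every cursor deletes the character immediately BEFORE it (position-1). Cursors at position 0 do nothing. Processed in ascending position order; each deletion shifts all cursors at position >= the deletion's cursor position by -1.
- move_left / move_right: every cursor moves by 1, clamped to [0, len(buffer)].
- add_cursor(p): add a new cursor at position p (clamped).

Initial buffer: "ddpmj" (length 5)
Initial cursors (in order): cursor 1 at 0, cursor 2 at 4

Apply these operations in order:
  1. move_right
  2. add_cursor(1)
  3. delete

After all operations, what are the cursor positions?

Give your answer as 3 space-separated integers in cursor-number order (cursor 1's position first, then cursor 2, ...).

Answer: 0 3 0

Derivation:
After op 1 (move_right): buffer="ddpmj" (len 5), cursors c1@1 c2@5, authorship .....
After op 2 (add_cursor(1)): buffer="ddpmj" (len 5), cursors c1@1 c3@1 c2@5, authorship .....
After op 3 (delete): buffer="dpm" (len 3), cursors c1@0 c3@0 c2@3, authorship ...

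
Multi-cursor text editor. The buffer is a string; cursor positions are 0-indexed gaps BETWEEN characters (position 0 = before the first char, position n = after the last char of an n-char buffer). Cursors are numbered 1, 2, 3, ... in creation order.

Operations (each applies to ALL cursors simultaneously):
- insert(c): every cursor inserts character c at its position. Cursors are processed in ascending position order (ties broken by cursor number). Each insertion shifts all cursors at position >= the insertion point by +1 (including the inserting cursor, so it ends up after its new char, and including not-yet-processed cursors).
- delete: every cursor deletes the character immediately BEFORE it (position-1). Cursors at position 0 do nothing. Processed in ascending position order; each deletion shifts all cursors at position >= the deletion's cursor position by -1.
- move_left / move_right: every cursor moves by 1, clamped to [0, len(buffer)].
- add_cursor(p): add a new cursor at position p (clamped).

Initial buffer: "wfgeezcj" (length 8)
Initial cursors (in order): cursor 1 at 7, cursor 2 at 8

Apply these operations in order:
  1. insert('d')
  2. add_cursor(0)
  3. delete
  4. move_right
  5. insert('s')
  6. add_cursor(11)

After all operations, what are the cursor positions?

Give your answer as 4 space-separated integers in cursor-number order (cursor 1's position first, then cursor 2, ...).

After op 1 (insert('d')): buffer="wfgeezcdjd" (len 10), cursors c1@8 c2@10, authorship .......1.2
After op 2 (add_cursor(0)): buffer="wfgeezcdjd" (len 10), cursors c3@0 c1@8 c2@10, authorship .......1.2
After op 3 (delete): buffer="wfgeezcj" (len 8), cursors c3@0 c1@7 c2@8, authorship ........
After op 4 (move_right): buffer="wfgeezcj" (len 8), cursors c3@1 c1@8 c2@8, authorship ........
After op 5 (insert('s')): buffer="wsfgeezcjss" (len 11), cursors c3@2 c1@11 c2@11, authorship .3.......12
After op 6 (add_cursor(11)): buffer="wsfgeezcjss" (len 11), cursors c3@2 c1@11 c2@11 c4@11, authorship .3.......12

Answer: 11 11 2 11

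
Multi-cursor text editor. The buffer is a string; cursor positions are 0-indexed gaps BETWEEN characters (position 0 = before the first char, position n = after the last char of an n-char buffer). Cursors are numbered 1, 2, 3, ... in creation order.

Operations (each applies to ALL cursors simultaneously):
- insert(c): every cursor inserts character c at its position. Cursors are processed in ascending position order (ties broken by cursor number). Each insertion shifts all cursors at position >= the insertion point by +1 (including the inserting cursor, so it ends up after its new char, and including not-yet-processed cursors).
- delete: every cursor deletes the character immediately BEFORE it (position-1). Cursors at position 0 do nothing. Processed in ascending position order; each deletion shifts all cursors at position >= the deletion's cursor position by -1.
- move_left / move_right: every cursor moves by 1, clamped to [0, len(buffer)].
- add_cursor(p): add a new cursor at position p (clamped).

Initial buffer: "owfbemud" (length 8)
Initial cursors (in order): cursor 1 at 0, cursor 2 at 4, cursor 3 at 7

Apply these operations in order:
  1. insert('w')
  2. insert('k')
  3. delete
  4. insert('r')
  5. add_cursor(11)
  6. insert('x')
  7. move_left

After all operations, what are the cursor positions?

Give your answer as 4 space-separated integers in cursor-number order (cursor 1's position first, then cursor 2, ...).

After op 1 (insert('w')): buffer="wowfbwemuwd" (len 11), cursors c1@1 c2@6 c3@10, authorship 1....2...3.
After op 2 (insert('k')): buffer="wkowfbwkemuwkd" (len 14), cursors c1@2 c2@8 c3@13, authorship 11....22...33.
After op 3 (delete): buffer="wowfbwemuwd" (len 11), cursors c1@1 c2@6 c3@10, authorship 1....2...3.
After op 4 (insert('r')): buffer="wrowfbwremuwrd" (len 14), cursors c1@2 c2@8 c3@13, authorship 11....22...33.
After op 5 (add_cursor(11)): buffer="wrowfbwremuwrd" (len 14), cursors c1@2 c2@8 c4@11 c3@13, authorship 11....22...33.
After op 6 (insert('x')): buffer="wrxowfbwrxemuxwrxd" (len 18), cursors c1@3 c2@10 c4@14 c3@17, authorship 111....222...4333.
After op 7 (move_left): buffer="wrxowfbwrxemuxwrxd" (len 18), cursors c1@2 c2@9 c4@13 c3@16, authorship 111....222...4333.

Answer: 2 9 16 13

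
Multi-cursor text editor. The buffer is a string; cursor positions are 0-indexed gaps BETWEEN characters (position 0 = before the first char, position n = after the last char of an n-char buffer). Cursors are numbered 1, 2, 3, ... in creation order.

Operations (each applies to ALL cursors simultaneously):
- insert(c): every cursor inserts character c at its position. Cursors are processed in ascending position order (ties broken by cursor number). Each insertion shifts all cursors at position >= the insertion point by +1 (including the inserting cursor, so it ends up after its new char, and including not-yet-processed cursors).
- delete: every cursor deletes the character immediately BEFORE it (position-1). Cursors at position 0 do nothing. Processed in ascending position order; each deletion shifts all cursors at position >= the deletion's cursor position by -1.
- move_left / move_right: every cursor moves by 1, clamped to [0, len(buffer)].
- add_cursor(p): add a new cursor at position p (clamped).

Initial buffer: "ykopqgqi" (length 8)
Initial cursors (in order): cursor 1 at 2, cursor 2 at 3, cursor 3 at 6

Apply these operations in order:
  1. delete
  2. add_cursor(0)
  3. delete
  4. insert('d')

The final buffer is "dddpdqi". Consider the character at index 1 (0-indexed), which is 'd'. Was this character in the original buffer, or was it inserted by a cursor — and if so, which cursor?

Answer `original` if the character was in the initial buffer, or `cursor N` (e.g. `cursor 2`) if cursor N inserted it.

Answer: cursor 2

Derivation:
After op 1 (delete): buffer="ypqqi" (len 5), cursors c1@1 c2@1 c3@3, authorship .....
After op 2 (add_cursor(0)): buffer="ypqqi" (len 5), cursors c4@0 c1@1 c2@1 c3@3, authorship .....
After op 3 (delete): buffer="pqi" (len 3), cursors c1@0 c2@0 c4@0 c3@1, authorship ...
After op 4 (insert('d')): buffer="dddpdqi" (len 7), cursors c1@3 c2@3 c4@3 c3@5, authorship 124.3..
Authorship (.=original, N=cursor N): 1 2 4 . 3 . .
Index 1: author = 2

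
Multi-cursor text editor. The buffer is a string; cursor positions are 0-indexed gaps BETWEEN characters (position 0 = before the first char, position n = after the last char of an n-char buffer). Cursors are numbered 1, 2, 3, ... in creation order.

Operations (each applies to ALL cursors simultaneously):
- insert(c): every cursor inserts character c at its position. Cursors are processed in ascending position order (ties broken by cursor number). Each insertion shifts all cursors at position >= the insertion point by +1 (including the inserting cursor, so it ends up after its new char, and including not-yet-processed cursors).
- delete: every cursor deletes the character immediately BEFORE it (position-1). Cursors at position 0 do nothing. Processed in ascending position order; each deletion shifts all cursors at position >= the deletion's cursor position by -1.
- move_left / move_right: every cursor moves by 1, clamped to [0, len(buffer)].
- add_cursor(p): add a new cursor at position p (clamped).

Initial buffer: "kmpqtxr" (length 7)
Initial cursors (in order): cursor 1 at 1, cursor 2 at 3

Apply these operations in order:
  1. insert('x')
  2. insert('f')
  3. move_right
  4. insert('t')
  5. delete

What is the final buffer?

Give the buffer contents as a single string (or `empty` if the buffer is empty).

Answer: kxfmpxfqtxr

Derivation:
After op 1 (insert('x')): buffer="kxmpxqtxr" (len 9), cursors c1@2 c2@5, authorship .1..2....
After op 2 (insert('f')): buffer="kxfmpxfqtxr" (len 11), cursors c1@3 c2@7, authorship .11..22....
After op 3 (move_right): buffer="kxfmpxfqtxr" (len 11), cursors c1@4 c2@8, authorship .11..22....
After op 4 (insert('t')): buffer="kxfmtpxfqttxr" (len 13), cursors c1@5 c2@10, authorship .11.1.22.2...
After op 5 (delete): buffer="kxfmpxfqtxr" (len 11), cursors c1@4 c2@8, authorship .11..22....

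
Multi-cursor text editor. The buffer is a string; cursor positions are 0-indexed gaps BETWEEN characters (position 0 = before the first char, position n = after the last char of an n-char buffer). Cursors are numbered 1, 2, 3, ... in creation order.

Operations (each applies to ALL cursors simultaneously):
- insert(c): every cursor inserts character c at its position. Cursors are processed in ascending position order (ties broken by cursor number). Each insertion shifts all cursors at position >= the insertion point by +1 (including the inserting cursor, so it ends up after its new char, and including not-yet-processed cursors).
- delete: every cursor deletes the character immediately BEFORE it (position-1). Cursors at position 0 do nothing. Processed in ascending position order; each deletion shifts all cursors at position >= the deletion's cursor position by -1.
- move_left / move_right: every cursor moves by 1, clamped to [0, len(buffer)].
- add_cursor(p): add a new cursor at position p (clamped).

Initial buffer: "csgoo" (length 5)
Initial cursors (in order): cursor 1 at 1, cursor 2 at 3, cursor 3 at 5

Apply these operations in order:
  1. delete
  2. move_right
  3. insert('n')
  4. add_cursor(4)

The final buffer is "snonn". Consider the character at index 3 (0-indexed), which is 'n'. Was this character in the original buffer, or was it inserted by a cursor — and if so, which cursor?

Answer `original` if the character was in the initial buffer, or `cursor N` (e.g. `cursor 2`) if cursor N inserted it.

After op 1 (delete): buffer="so" (len 2), cursors c1@0 c2@1 c3@2, authorship ..
After op 2 (move_right): buffer="so" (len 2), cursors c1@1 c2@2 c3@2, authorship ..
After op 3 (insert('n')): buffer="snonn" (len 5), cursors c1@2 c2@5 c3@5, authorship .1.23
After op 4 (add_cursor(4)): buffer="snonn" (len 5), cursors c1@2 c4@4 c2@5 c3@5, authorship .1.23
Authorship (.=original, N=cursor N): . 1 . 2 3
Index 3: author = 2

Answer: cursor 2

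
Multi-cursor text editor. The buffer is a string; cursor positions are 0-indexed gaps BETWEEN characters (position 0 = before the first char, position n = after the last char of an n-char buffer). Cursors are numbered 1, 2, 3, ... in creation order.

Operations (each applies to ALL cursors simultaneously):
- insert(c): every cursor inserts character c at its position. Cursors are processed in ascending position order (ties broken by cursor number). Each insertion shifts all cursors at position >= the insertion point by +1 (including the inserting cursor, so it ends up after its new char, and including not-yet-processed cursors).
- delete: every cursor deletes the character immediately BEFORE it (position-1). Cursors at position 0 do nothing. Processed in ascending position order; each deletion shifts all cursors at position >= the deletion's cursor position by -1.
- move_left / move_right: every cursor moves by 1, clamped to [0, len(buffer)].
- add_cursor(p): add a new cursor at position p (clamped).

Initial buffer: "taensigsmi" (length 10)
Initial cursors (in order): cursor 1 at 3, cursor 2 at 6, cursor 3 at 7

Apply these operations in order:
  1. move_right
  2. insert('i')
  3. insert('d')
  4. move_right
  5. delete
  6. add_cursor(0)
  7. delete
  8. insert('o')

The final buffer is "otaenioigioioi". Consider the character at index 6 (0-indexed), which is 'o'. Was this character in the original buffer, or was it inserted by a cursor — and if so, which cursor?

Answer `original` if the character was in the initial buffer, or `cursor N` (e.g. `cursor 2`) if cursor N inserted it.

Answer: cursor 1

Derivation:
After op 1 (move_right): buffer="taensigsmi" (len 10), cursors c1@4 c2@7 c3@8, authorship ..........
After op 2 (insert('i')): buffer="taenisigisimi" (len 13), cursors c1@5 c2@9 c3@11, authorship ....1...2.3..
After op 3 (insert('d')): buffer="taenidsigidsidmi" (len 16), cursors c1@6 c2@11 c3@14, authorship ....11...22.33..
After op 4 (move_right): buffer="taenidsigidsidmi" (len 16), cursors c1@7 c2@12 c3@15, authorship ....11...22.33..
After op 5 (delete): buffer="taenidigididi" (len 13), cursors c1@6 c2@10 c3@12, authorship ....11..2233.
After op 6 (add_cursor(0)): buffer="taenidigididi" (len 13), cursors c4@0 c1@6 c2@10 c3@12, authorship ....11..2233.
After op 7 (delete): buffer="taeniigiii" (len 10), cursors c4@0 c1@5 c2@8 c3@9, authorship ....1..23.
After op 8 (insert('o')): buffer="otaenioigioioi" (len 14), cursors c4@1 c1@7 c2@11 c3@13, authorship 4....11..2233.
Authorship (.=original, N=cursor N): 4 . . . . 1 1 . . 2 2 3 3 .
Index 6: author = 1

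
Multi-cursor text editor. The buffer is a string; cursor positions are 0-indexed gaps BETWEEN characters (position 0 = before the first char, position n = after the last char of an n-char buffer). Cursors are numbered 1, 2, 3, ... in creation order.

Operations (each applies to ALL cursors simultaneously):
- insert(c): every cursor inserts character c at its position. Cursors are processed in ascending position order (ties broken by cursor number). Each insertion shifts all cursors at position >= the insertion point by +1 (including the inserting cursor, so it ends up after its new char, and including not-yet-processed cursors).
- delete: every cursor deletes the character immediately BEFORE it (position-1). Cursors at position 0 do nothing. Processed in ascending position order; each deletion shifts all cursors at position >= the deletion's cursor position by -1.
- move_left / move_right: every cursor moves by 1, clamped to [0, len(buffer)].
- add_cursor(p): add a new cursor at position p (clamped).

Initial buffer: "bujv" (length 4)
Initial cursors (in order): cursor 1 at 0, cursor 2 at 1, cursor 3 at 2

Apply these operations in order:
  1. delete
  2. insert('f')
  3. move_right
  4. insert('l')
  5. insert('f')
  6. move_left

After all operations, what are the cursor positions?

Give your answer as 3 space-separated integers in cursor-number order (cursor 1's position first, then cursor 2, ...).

Answer: 9 9 9

Derivation:
After op 1 (delete): buffer="jv" (len 2), cursors c1@0 c2@0 c3@0, authorship ..
After op 2 (insert('f')): buffer="fffjv" (len 5), cursors c1@3 c2@3 c3@3, authorship 123..
After op 3 (move_right): buffer="fffjv" (len 5), cursors c1@4 c2@4 c3@4, authorship 123..
After op 4 (insert('l')): buffer="fffjlllv" (len 8), cursors c1@7 c2@7 c3@7, authorship 123.123.
After op 5 (insert('f')): buffer="fffjlllfffv" (len 11), cursors c1@10 c2@10 c3@10, authorship 123.123123.
After op 6 (move_left): buffer="fffjlllfffv" (len 11), cursors c1@9 c2@9 c3@9, authorship 123.123123.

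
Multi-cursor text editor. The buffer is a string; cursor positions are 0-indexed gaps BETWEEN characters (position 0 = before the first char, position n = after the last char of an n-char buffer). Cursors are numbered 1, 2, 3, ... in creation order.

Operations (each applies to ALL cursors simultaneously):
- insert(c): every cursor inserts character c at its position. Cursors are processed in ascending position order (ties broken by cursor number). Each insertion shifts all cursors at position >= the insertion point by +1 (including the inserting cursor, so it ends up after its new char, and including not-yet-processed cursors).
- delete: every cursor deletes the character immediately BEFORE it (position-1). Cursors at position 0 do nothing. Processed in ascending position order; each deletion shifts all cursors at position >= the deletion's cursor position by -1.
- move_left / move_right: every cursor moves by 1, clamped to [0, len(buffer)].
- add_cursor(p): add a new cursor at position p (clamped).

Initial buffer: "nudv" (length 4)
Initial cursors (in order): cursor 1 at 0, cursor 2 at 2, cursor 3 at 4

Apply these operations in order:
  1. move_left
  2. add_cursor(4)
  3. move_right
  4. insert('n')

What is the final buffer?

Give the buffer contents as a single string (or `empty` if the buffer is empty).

Answer: nnundvnn

Derivation:
After op 1 (move_left): buffer="nudv" (len 4), cursors c1@0 c2@1 c3@3, authorship ....
After op 2 (add_cursor(4)): buffer="nudv" (len 4), cursors c1@0 c2@1 c3@3 c4@4, authorship ....
After op 3 (move_right): buffer="nudv" (len 4), cursors c1@1 c2@2 c3@4 c4@4, authorship ....
After op 4 (insert('n')): buffer="nnundvnn" (len 8), cursors c1@2 c2@4 c3@8 c4@8, authorship .1.2..34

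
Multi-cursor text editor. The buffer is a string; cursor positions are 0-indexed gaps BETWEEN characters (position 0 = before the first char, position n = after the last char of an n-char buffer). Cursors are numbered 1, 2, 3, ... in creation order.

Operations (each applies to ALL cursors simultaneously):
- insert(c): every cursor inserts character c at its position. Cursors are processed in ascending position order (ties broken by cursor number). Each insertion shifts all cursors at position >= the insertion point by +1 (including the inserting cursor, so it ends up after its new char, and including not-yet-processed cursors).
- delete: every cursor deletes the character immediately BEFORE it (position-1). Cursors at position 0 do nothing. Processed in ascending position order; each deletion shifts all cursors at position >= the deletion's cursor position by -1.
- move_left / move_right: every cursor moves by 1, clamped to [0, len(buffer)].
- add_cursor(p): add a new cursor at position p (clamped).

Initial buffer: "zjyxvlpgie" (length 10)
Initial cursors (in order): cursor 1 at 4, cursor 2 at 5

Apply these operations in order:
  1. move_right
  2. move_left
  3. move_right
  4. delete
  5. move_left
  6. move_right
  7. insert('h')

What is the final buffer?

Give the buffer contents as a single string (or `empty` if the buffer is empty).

After op 1 (move_right): buffer="zjyxvlpgie" (len 10), cursors c1@5 c2@6, authorship ..........
After op 2 (move_left): buffer="zjyxvlpgie" (len 10), cursors c1@4 c2@5, authorship ..........
After op 3 (move_right): buffer="zjyxvlpgie" (len 10), cursors c1@5 c2@6, authorship ..........
After op 4 (delete): buffer="zjyxpgie" (len 8), cursors c1@4 c2@4, authorship ........
After op 5 (move_left): buffer="zjyxpgie" (len 8), cursors c1@3 c2@3, authorship ........
After op 6 (move_right): buffer="zjyxpgie" (len 8), cursors c1@4 c2@4, authorship ........
After op 7 (insert('h')): buffer="zjyxhhpgie" (len 10), cursors c1@6 c2@6, authorship ....12....

Answer: zjyxhhpgie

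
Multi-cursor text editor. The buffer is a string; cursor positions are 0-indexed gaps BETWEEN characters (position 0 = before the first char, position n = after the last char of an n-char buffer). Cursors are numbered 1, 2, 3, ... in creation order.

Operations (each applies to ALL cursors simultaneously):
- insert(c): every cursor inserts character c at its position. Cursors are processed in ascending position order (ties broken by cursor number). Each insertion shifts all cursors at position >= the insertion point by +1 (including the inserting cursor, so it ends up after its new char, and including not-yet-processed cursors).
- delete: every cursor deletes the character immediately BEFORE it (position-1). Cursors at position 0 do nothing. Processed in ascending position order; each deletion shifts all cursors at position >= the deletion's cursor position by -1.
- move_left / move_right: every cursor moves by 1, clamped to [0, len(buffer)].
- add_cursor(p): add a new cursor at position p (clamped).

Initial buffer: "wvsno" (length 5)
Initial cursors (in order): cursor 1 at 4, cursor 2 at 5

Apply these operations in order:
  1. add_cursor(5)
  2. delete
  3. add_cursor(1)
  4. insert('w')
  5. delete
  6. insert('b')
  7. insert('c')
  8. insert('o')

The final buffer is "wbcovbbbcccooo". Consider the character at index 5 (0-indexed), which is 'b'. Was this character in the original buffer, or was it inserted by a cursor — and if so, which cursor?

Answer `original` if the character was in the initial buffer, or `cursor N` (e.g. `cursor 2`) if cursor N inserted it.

Answer: cursor 1

Derivation:
After op 1 (add_cursor(5)): buffer="wvsno" (len 5), cursors c1@4 c2@5 c3@5, authorship .....
After op 2 (delete): buffer="wv" (len 2), cursors c1@2 c2@2 c3@2, authorship ..
After op 3 (add_cursor(1)): buffer="wv" (len 2), cursors c4@1 c1@2 c2@2 c3@2, authorship ..
After op 4 (insert('w')): buffer="wwvwww" (len 6), cursors c4@2 c1@6 c2@6 c3@6, authorship .4.123
After op 5 (delete): buffer="wv" (len 2), cursors c4@1 c1@2 c2@2 c3@2, authorship ..
After op 6 (insert('b')): buffer="wbvbbb" (len 6), cursors c4@2 c1@6 c2@6 c3@6, authorship .4.123
After op 7 (insert('c')): buffer="wbcvbbbccc" (len 10), cursors c4@3 c1@10 c2@10 c3@10, authorship .44.123123
After op 8 (insert('o')): buffer="wbcovbbbcccooo" (len 14), cursors c4@4 c1@14 c2@14 c3@14, authorship .444.123123123
Authorship (.=original, N=cursor N): . 4 4 4 . 1 2 3 1 2 3 1 2 3
Index 5: author = 1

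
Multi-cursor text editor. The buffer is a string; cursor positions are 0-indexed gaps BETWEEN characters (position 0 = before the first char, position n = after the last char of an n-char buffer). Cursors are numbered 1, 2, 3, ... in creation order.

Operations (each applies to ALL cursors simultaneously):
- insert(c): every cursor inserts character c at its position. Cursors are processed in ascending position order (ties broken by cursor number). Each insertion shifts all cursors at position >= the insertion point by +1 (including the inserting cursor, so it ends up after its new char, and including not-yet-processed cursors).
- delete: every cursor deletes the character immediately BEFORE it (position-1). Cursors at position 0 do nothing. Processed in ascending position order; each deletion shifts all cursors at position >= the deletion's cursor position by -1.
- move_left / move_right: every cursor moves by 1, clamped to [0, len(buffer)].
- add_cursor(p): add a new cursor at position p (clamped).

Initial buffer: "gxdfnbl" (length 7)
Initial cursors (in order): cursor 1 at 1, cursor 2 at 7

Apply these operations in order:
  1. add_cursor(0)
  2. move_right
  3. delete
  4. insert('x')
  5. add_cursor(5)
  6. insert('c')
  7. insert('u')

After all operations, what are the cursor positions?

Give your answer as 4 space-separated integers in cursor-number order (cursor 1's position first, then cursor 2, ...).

After op 1 (add_cursor(0)): buffer="gxdfnbl" (len 7), cursors c3@0 c1@1 c2@7, authorship .......
After op 2 (move_right): buffer="gxdfnbl" (len 7), cursors c3@1 c1@2 c2@7, authorship .......
After op 3 (delete): buffer="dfnb" (len 4), cursors c1@0 c3@0 c2@4, authorship ....
After op 4 (insert('x')): buffer="xxdfnbx" (len 7), cursors c1@2 c3@2 c2@7, authorship 13....2
After op 5 (add_cursor(5)): buffer="xxdfnbx" (len 7), cursors c1@2 c3@2 c4@5 c2@7, authorship 13....2
After op 6 (insert('c')): buffer="xxccdfncbxc" (len 11), cursors c1@4 c3@4 c4@8 c2@11, authorship 1313...4.22
After op 7 (insert('u')): buffer="xxccuudfncubxcu" (len 15), cursors c1@6 c3@6 c4@11 c2@15, authorship 131313...44.222

Answer: 6 15 6 11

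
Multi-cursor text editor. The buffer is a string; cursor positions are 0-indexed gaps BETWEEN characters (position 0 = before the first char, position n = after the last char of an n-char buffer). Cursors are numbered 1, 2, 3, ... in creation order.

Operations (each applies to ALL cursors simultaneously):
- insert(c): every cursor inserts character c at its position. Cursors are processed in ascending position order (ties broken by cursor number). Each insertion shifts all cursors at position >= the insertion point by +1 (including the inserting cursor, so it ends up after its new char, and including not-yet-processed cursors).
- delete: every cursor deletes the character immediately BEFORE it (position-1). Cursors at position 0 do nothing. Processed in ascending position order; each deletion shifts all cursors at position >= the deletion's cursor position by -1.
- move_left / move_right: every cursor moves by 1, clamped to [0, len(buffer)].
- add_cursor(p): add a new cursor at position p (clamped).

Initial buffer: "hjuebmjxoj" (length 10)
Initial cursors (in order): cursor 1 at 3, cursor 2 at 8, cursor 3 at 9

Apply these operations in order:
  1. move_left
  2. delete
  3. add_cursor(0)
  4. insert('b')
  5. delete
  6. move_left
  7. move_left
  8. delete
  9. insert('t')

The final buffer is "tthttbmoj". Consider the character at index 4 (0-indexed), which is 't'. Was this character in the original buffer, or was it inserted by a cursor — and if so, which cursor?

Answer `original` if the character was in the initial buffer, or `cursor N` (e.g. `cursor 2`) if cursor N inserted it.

Answer: cursor 3

Derivation:
After op 1 (move_left): buffer="hjuebmjxoj" (len 10), cursors c1@2 c2@7 c3@8, authorship ..........
After op 2 (delete): buffer="huebmoj" (len 7), cursors c1@1 c2@5 c3@5, authorship .......
After op 3 (add_cursor(0)): buffer="huebmoj" (len 7), cursors c4@0 c1@1 c2@5 c3@5, authorship .......
After op 4 (insert('b')): buffer="bhbuebmbboj" (len 11), cursors c4@1 c1@3 c2@9 c3@9, authorship 4.1....23..
After op 5 (delete): buffer="huebmoj" (len 7), cursors c4@0 c1@1 c2@5 c3@5, authorship .......
After op 6 (move_left): buffer="huebmoj" (len 7), cursors c1@0 c4@0 c2@4 c3@4, authorship .......
After op 7 (move_left): buffer="huebmoj" (len 7), cursors c1@0 c4@0 c2@3 c3@3, authorship .......
After op 8 (delete): buffer="hbmoj" (len 5), cursors c1@0 c4@0 c2@1 c3@1, authorship .....
After op 9 (insert('t')): buffer="tthttbmoj" (len 9), cursors c1@2 c4@2 c2@5 c3@5, authorship 14.23....
Authorship (.=original, N=cursor N): 1 4 . 2 3 . . . .
Index 4: author = 3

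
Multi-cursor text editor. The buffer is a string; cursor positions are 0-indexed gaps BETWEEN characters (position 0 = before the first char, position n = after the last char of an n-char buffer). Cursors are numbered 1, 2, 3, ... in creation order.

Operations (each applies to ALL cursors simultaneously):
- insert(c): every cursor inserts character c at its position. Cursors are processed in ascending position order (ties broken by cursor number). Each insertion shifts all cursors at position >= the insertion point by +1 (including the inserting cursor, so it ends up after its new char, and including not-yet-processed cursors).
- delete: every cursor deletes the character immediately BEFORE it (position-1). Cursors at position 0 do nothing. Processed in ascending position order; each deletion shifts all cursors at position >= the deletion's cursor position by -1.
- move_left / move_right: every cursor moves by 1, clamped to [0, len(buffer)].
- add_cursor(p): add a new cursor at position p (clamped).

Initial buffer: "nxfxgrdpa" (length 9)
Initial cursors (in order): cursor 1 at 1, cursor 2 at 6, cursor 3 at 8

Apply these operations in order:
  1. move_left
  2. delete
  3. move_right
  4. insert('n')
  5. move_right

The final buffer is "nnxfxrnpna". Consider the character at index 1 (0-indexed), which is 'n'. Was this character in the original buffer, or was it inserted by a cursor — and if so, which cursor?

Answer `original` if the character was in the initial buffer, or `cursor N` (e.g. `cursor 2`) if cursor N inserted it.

Answer: cursor 1

Derivation:
After op 1 (move_left): buffer="nxfxgrdpa" (len 9), cursors c1@0 c2@5 c3@7, authorship .........
After op 2 (delete): buffer="nxfxrpa" (len 7), cursors c1@0 c2@4 c3@5, authorship .......
After op 3 (move_right): buffer="nxfxrpa" (len 7), cursors c1@1 c2@5 c3@6, authorship .......
After op 4 (insert('n')): buffer="nnxfxrnpna" (len 10), cursors c1@2 c2@7 c3@9, authorship .1....2.3.
After op 5 (move_right): buffer="nnxfxrnpna" (len 10), cursors c1@3 c2@8 c3@10, authorship .1....2.3.
Authorship (.=original, N=cursor N): . 1 . . . . 2 . 3 .
Index 1: author = 1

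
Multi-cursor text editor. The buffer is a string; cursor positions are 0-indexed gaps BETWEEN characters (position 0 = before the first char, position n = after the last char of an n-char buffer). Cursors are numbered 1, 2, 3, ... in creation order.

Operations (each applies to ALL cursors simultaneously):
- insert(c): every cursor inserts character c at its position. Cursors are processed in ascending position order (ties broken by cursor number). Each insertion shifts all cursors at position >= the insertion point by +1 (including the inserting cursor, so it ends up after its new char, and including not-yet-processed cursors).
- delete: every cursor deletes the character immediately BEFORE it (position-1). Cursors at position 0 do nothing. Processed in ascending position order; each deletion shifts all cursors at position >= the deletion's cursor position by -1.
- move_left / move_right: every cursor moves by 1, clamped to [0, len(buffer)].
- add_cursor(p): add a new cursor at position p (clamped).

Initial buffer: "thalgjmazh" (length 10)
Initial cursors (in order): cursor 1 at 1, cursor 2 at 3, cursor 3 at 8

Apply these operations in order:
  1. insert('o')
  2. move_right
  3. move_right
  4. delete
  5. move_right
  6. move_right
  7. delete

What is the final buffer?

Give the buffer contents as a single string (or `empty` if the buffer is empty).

Answer: tohojao

Derivation:
After op 1 (insert('o')): buffer="tohaolgjmaozh" (len 13), cursors c1@2 c2@5 c3@11, authorship .1..2.....3..
After op 2 (move_right): buffer="tohaolgjmaozh" (len 13), cursors c1@3 c2@6 c3@12, authorship .1..2.....3..
After op 3 (move_right): buffer="tohaolgjmaozh" (len 13), cursors c1@4 c2@7 c3@13, authorship .1..2.....3..
After op 4 (delete): buffer="toholjmaoz" (len 10), cursors c1@3 c2@5 c3@10, authorship .1.2....3.
After op 5 (move_right): buffer="toholjmaoz" (len 10), cursors c1@4 c2@6 c3@10, authorship .1.2....3.
After op 6 (move_right): buffer="toholjmaoz" (len 10), cursors c1@5 c2@7 c3@10, authorship .1.2....3.
After op 7 (delete): buffer="tohojao" (len 7), cursors c1@4 c2@5 c3@7, authorship .1.2..3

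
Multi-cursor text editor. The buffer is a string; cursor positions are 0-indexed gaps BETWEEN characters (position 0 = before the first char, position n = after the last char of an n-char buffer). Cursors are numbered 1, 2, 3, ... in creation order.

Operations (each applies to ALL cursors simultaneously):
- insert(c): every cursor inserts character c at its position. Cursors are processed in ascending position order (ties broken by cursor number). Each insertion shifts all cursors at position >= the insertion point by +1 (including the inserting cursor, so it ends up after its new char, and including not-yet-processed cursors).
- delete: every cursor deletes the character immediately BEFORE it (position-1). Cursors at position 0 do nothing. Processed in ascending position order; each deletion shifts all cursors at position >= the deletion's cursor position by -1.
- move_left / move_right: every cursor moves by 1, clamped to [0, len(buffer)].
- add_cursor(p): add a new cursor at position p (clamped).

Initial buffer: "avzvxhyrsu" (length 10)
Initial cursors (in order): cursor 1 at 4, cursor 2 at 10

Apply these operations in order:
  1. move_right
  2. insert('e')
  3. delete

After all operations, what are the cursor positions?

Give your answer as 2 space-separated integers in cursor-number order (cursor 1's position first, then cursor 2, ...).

Answer: 5 10

Derivation:
After op 1 (move_right): buffer="avzvxhyrsu" (len 10), cursors c1@5 c2@10, authorship ..........
After op 2 (insert('e')): buffer="avzvxehyrsue" (len 12), cursors c1@6 c2@12, authorship .....1.....2
After op 3 (delete): buffer="avzvxhyrsu" (len 10), cursors c1@5 c2@10, authorship ..........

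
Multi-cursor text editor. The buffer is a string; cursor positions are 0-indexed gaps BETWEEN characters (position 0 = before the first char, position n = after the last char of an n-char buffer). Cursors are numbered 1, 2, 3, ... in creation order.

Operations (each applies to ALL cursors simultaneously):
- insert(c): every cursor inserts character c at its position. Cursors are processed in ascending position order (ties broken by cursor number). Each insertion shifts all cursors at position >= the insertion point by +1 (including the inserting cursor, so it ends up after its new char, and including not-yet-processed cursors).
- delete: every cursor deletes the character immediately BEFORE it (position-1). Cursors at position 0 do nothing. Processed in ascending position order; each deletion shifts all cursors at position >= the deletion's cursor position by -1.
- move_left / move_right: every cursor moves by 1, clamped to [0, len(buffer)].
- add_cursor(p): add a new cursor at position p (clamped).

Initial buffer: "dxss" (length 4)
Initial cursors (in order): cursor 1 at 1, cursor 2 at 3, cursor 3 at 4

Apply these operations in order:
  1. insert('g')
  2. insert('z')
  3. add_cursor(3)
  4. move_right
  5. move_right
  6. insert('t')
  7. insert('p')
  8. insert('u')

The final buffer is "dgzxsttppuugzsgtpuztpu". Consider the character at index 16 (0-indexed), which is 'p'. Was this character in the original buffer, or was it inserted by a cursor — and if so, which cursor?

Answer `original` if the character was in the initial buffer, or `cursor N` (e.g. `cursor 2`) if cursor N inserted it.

Answer: cursor 2

Derivation:
After op 1 (insert('g')): buffer="dgxsgsg" (len 7), cursors c1@2 c2@5 c3@7, authorship .1..2.3
After op 2 (insert('z')): buffer="dgzxsgzsgz" (len 10), cursors c1@3 c2@7 c3@10, authorship .11..22.33
After op 3 (add_cursor(3)): buffer="dgzxsgzsgz" (len 10), cursors c1@3 c4@3 c2@7 c3@10, authorship .11..22.33
After op 4 (move_right): buffer="dgzxsgzsgz" (len 10), cursors c1@4 c4@4 c2@8 c3@10, authorship .11..22.33
After op 5 (move_right): buffer="dgzxsgzsgz" (len 10), cursors c1@5 c4@5 c2@9 c3@10, authorship .11..22.33
After op 6 (insert('t')): buffer="dgzxsttgzsgtzt" (len 14), cursors c1@7 c4@7 c2@12 c3@14, authorship .11..1422.3233
After op 7 (insert('p')): buffer="dgzxsttppgzsgtpztp" (len 18), cursors c1@9 c4@9 c2@15 c3@18, authorship .11..141422.322333
After op 8 (insert('u')): buffer="dgzxsttppuugzsgtpuztpu" (len 22), cursors c1@11 c4@11 c2@18 c3@22, authorship .11..14141422.32223333
Authorship (.=original, N=cursor N): . 1 1 . . 1 4 1 4 1 4 2 2 . 3 2 2 2 3 3 3 3
Index 16: author = 2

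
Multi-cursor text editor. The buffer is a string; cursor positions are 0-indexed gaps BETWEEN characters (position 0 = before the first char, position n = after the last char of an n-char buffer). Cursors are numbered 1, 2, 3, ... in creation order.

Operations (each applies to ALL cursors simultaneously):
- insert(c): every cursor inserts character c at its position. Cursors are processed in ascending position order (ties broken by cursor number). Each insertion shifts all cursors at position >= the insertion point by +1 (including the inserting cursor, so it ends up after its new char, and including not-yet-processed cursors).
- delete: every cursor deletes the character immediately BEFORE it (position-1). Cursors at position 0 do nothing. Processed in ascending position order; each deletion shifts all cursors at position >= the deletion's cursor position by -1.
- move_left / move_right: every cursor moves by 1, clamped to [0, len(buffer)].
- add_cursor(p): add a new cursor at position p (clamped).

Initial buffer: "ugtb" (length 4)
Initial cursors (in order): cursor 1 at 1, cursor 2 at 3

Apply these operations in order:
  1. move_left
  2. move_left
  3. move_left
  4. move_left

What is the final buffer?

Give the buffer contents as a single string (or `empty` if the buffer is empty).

Answer: ugtb

Derivation:
After op 1 (move_left): buffer="ugtb" (len 4), cursors c1@0 c2@2, authorship ....
After op 2 (move_left): buffer="ugtb" (len 4), cursors c1@0 c2@1, authorship ....
After op 3 (move_left): buffer="ugtb" (len 4), cursors c1@0 c2@0, authorship ....
After op 4 (move_left): buffer="ugtb" (len 4), cursors c1@0 c2@0, authorship ....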